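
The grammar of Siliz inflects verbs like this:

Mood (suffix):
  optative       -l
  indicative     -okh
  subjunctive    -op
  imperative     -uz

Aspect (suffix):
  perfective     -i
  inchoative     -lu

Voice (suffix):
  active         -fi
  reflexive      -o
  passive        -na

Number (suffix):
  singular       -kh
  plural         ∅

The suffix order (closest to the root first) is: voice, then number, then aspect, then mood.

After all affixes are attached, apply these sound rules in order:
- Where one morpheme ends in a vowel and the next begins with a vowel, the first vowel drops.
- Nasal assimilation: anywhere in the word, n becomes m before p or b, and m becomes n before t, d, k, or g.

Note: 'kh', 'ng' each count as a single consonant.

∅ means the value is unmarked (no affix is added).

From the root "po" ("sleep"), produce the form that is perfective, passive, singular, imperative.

ponakhuz

Attach voice passive -na → pona.
Attach number singular -kh → ponakh.
Attach aspect perfective -i → ponakhi.
Attach mood imperative -uz → ponakhiuz.
Apply vowel deletion: ponakhiuz → ponakhuz.
Nasal assimilation: no change.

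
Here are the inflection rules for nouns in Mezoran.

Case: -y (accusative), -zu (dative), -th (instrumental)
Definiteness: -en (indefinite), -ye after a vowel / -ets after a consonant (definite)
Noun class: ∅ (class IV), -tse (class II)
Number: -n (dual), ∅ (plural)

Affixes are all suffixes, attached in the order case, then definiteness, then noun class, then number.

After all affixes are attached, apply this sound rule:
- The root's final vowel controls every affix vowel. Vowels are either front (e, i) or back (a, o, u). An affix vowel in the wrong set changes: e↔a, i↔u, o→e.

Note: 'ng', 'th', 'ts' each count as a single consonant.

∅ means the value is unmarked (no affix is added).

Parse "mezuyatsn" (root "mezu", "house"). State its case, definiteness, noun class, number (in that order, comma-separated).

Segment: mezu-y-ets-n.
case: -y → accusative.
definiteness: -ye/ets → definite.
noun class: ∅ → class IV.
number: -n → dual.

accusative, definite, class IV, dual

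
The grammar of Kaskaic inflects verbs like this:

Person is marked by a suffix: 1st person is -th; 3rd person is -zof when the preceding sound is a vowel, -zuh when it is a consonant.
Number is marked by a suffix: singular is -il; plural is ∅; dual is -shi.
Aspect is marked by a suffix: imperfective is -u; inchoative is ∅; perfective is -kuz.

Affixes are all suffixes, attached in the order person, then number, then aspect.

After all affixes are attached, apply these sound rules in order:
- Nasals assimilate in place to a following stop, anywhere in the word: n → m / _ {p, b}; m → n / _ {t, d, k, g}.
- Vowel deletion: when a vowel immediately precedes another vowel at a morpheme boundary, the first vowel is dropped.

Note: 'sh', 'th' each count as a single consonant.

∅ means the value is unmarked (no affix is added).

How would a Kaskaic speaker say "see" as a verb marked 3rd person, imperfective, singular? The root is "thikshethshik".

Attach person 3rd person -zuh (after consonant 'k') → thikshethshikzuh.
Attach number singular -il → thikshethshikzuhil.
Attach aspect imperfective -u → thikshethshikzuhilu.
Nasal assimilation: no change.
Vowel deletion: no change.

thikshethshikzuhilu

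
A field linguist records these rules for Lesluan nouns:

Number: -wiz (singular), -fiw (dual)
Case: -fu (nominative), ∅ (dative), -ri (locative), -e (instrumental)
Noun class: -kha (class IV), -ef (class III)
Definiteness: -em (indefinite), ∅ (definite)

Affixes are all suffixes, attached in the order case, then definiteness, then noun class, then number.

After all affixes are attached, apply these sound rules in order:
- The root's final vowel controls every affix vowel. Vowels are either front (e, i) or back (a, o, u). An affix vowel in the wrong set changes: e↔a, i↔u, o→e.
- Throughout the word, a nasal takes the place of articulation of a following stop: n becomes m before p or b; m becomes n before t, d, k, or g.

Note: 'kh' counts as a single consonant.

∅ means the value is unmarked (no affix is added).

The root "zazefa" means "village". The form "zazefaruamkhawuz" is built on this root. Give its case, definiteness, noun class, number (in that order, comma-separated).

locative, indefinite, class IV, singular

Segment: zazefa-ri-em-kha-wiz.
case: -ri → locative.
definiteness: -em → indefinite.
noun class: -kha → class IV.
number: -wiz → singular.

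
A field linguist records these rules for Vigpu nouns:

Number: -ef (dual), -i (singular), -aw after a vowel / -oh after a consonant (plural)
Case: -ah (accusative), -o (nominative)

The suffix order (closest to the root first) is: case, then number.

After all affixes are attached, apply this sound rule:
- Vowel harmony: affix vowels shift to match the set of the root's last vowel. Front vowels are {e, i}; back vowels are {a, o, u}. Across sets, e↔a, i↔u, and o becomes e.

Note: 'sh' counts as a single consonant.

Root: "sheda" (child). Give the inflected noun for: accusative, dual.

shedaahaf

Attach case accusative -ah → shedaah.
Attach number dual -ef → shedaahef.
Apply vowel harmony: shedaahef → shedaahaf.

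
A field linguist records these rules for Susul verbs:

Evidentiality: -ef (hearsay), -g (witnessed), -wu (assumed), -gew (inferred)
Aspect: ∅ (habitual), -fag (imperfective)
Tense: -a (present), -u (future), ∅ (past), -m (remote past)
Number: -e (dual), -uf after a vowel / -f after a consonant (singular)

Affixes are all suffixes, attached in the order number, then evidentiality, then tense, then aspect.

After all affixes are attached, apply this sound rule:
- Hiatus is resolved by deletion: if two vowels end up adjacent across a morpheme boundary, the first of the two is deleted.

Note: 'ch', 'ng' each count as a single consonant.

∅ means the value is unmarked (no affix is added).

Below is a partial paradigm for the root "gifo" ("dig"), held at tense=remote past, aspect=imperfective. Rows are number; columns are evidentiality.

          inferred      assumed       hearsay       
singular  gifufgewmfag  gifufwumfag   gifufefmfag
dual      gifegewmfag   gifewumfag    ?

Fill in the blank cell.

gifefmfag

Attach number dual -e → gifoe.
Attach evidentiality hearsay -ef → gifoeef.
Attach tense remote past -m → gifoeefm.
Attach aspect imperfective -fag → gifoeefmfag.
Apply vowel deletion: gifoeefmfag → gifefmfag.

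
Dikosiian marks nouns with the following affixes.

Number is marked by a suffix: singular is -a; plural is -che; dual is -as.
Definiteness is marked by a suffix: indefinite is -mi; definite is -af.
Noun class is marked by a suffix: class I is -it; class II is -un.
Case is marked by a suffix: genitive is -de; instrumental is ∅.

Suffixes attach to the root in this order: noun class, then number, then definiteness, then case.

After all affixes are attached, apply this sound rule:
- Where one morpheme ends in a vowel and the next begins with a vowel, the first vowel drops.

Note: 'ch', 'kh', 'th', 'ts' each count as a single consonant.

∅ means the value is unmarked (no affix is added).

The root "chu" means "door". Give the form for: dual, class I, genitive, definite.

chitasafde

Attach noun class class I -it → chuit.
Attach number dual -as → chuitas.
Attach definiteness definite -af → chuitasaf.
Attach case genitive -de → chuitasafde.
Apply vowel deletion: chuitasafde → chitasafde.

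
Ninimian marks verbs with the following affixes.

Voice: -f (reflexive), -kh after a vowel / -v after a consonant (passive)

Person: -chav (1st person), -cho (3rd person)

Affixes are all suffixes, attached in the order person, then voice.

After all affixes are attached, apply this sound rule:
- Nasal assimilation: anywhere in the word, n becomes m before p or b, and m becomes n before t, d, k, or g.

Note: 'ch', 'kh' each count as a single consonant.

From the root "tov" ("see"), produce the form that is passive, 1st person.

tovchavv

Attach person 1st person -chav → tovchav.
Attach voice passive -v (after consonant 'v') → tovchavv.
Nasal assimilation: no change.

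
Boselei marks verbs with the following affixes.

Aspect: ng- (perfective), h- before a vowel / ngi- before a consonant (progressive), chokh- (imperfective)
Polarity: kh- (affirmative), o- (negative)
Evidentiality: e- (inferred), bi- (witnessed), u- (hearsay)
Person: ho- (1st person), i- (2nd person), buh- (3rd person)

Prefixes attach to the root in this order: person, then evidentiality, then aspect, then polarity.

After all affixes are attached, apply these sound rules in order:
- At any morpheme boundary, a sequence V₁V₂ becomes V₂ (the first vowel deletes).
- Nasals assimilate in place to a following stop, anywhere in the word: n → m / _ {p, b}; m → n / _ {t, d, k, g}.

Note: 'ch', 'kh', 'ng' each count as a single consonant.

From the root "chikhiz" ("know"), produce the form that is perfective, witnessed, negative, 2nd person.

ongbichikhiz

Attach person 2nd person i- → ichikhiz.
Attach evidentiality witnessed bi- → biichikhiz.
Attach aspect perfective ng- → ngbiichikhiz.
Attach polarity negative o- → ongbiichikhiz.
Apply vowel deletion: ongbiichikhiz → ongbichikhiz.
Nasal assimilation: no change.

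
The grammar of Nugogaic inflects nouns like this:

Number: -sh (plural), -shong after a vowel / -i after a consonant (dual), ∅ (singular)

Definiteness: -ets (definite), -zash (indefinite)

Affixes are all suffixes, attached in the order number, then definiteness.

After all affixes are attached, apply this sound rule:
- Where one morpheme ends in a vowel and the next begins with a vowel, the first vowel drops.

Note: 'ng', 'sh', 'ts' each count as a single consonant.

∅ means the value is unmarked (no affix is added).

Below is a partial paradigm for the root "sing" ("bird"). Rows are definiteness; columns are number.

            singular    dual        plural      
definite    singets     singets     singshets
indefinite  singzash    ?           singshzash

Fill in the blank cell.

Attach number dual -i (after consonant 'ng') → singi.
Attach definiteness indefinite -zash → singizash.
Vowel deletion: no change.

singizash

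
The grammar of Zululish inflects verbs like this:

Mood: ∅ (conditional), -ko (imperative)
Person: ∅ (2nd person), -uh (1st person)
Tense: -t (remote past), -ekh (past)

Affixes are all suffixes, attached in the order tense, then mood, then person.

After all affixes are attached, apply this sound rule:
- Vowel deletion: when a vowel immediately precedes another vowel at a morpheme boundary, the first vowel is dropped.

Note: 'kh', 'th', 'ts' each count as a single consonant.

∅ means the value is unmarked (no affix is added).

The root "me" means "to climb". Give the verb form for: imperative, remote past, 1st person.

metkuh

Attach tense remote past -t → met.
Attach mood imperative -ko → metko.
Attach person 1st person -uh → metkouh.
Apply vowel deletion: metkouh → metkuh.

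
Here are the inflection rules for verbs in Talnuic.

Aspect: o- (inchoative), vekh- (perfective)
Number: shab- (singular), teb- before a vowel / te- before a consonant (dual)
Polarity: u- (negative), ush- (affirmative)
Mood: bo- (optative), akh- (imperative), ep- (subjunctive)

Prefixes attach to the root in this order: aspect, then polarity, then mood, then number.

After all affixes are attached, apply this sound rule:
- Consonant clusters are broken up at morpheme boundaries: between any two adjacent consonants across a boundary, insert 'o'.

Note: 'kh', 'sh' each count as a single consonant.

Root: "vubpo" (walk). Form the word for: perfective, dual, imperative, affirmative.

tebakhushovekhovubpo

Attach aspect perfective vekh- → vekhvubpo.
Attach polarity affirmative ush- → ushvekhvubpo.
Attach mood imperative akh- → akhushvekhvubpo.
Attach number dual teb- (before vowel 'a') → tebakhushvekhvubpo.
Apply epenthesis: tebakhushvekhvubpo → tebakhushovekhovubpo.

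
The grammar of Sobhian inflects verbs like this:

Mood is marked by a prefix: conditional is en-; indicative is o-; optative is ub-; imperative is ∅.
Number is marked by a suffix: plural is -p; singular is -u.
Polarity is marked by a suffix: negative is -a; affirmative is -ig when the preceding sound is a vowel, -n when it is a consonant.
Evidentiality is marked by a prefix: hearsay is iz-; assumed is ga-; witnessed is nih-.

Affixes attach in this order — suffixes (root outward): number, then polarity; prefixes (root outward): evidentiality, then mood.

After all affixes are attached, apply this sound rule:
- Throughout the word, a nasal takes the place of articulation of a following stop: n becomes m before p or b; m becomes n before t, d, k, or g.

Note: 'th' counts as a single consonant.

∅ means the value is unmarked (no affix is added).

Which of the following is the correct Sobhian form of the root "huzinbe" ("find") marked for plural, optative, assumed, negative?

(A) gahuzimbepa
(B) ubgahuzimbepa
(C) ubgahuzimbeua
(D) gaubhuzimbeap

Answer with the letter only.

Attach evidentiality assumed ga- → gahuzinbe.
Attach mood optative ub- → ubgahuzinbe.
Attach number plural -p → ubgahuzinbep.
Attach polarity negative -a → ubgahuzinbepa.
Apply nasal assimilation: ubgahuzinbepa → ubgahuzimbepa.
So the correct form is ubgahuzimbepa, option (B).
(D) gaubhuzimbeap is wrong: it has the affixes in the wrong order.
(A) gahuzimbepa is wrong: it uses imperative instead of optative for mood.
(C) ubgahuzimbeua is wrong: it uses singular instead of plural for number.

B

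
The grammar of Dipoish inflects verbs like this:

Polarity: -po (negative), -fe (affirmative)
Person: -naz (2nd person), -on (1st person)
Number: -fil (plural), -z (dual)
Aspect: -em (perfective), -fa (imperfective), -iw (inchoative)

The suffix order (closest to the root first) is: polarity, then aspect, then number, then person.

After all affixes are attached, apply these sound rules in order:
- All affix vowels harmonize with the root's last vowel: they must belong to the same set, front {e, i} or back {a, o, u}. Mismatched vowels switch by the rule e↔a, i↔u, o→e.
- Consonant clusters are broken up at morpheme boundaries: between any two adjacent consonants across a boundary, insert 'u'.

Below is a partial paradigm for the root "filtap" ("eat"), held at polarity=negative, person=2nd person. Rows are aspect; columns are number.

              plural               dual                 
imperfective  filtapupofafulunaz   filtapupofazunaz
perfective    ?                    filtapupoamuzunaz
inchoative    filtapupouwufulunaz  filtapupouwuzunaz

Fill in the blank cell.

Attach polarity negative -po → filtappo.
Attach aspect perfective -em → filtappoem.
Attach number plural -fil → filtappoemfil.
Attach person 2nd person -naz → filtappoemfilnaz.
Apply vowel harmony: filtappoemfilnaz → filtappoamfulnaz.
Apply epenthesis: filtappoamfulnaz → filtapupoamufulunaz.

filtapupoamufulunaz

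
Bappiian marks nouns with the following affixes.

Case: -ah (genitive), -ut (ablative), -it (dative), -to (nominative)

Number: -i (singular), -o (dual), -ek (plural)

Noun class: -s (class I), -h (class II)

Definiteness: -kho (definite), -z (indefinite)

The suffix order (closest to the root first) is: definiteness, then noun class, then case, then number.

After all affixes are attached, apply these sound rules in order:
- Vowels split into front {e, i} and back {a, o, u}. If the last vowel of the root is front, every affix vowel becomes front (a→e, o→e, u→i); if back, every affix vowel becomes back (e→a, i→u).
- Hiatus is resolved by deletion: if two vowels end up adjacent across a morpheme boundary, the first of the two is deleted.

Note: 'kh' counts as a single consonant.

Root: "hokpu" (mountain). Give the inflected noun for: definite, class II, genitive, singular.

hokpukhohahu

Attach definiteness definite -kho → hokpukho.
Attach noun class class II -h → hokpukhoh.
Attach case genitive -ah → hokpukhohah.
Attach number singular -i → hokpukhohahi.
Apply vowel harmony: hokpukhohahi → hokpukhohahu.
Vowel deletion: no change.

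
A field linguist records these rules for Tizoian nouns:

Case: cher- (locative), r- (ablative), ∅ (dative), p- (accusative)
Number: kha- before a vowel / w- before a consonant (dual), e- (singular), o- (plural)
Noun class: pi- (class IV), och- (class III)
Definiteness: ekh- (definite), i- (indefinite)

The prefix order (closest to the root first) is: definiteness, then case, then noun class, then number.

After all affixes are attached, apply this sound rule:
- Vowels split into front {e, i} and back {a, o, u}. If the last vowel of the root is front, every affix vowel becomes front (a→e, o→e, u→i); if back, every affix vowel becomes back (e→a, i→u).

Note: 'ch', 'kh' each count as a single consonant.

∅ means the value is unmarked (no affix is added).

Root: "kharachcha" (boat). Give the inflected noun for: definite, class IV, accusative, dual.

Attach definiteness definite ekh- → ekhkharachcha.
Attach case accusative p- → pekhkharachcha.
Attach noun class class IV pi- → pipekhkharachcha.
Attach number dual w- (before consonant 'p') → wpipekhkharachcha.
Apply vowel harmony: wpipekhkharachcha → wpupakhkharachcha.

wpupakhkharachcha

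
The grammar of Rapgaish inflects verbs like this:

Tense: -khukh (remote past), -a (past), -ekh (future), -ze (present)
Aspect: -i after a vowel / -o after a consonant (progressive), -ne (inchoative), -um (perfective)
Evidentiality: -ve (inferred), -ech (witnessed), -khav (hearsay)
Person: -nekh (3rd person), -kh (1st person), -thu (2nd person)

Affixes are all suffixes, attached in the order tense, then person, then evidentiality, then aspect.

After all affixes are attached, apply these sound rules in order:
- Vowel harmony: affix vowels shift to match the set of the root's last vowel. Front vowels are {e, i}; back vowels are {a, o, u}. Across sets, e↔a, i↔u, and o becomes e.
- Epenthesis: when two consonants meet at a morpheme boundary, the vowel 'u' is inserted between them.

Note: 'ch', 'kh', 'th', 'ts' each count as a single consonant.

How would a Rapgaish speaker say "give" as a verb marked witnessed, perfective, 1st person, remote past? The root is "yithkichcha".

Attach tense remote past -khukh → yithkichchakhukh.
Attach person 1st person -kh → yithkichchakhukhkh.
Attach evidentiality witnessed -ech → yithkichchakhukhkhech.
Attach aspect perfective -um → yithkichchakhukhkhechum.
Apply vowel harmony: yithkichchakhukhkhechum → yithkichchakhukhkhachum.
Apply epenthesis: yithkichchakhukhkhachum → yithkichchakhukhukhachum.

yithkichchakhukhukhachum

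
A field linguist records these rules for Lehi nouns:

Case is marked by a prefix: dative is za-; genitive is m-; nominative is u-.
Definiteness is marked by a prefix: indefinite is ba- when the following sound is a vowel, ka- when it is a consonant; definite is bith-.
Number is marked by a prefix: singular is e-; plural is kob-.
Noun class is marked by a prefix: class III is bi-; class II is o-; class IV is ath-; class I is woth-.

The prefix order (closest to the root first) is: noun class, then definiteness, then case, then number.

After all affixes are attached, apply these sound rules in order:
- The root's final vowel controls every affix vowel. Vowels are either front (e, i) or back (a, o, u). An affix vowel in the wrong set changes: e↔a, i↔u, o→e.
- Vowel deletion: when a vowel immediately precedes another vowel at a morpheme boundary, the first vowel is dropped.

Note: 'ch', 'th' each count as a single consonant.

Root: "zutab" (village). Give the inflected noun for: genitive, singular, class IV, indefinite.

ambathzutab

Attach noun class class IV ath- → athzutab.
Attach definiteness indefinite ba- (before vowel 'a') → baathzutab.
Attach case genitive m- → mbaathzutab.
Attach number singular e- → embaathzutab.
Apply vowel harmony: embaathzutab → ambaathzutab.
Apply vowel deletion: ambaathzutab → ambathzutab.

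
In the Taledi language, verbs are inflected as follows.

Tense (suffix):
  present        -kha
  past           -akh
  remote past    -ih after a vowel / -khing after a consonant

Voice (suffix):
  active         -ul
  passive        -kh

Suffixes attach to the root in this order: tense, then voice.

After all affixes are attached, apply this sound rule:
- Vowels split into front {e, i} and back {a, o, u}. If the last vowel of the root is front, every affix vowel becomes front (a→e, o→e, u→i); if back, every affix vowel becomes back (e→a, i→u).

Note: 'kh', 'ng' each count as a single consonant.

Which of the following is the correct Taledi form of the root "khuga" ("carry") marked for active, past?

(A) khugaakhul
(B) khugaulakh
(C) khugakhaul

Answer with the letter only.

Attach tense past -akh → khugaakh.
Attach voice active -ul → khugaakhul.
Vowel harmony: no change.
So the correct form is khugaakhul, option (A).
(B) khugaulakh is wrong: it has the affixes in the wrong order.
(C) khugakhaul is wrong: it uses present instead of past for tense.

A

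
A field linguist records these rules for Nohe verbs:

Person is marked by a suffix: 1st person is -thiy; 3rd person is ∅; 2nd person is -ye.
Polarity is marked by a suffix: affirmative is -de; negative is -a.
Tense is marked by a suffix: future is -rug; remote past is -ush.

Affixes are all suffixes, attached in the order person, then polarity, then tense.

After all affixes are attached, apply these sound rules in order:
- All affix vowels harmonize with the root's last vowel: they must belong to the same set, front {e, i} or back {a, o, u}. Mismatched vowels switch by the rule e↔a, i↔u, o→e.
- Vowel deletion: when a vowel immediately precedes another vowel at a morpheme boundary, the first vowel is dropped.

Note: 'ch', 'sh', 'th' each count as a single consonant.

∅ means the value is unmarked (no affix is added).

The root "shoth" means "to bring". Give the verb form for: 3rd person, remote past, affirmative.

shothdush

person = 3rd person: zero marking, form stays shoth.
Attach polarity affirmative -de → shothde.
Attach tense remote past -ush → shothdeush.
Apply vowel harmony: shothdeush → shothdaush.
Apply vowel deletion: shothdaush → shothdush.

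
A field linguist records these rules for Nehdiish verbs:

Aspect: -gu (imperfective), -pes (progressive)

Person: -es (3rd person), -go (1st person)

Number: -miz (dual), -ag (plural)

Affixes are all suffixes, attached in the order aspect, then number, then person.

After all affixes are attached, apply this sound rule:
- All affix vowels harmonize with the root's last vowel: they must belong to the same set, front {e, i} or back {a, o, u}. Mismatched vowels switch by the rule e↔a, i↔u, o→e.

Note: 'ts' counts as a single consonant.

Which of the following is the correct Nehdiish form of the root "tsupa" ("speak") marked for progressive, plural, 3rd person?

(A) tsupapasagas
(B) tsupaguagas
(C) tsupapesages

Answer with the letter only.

Attach aspect progressive -pes → tsupapes.
Attach number plural -ag → tsupapesag.
Attach person 3rd person -es → tsupapesages.
Apply vowel harmony: tsupapesages → tsupapasagas.
So the correct form is tsupapasagas, option (A).
(C) tsupapesages is wrong: it fails to apply the sound rule(s).
(B) tsupaguagas is wrong: it uses imperfective instead of progressive for aspect.

A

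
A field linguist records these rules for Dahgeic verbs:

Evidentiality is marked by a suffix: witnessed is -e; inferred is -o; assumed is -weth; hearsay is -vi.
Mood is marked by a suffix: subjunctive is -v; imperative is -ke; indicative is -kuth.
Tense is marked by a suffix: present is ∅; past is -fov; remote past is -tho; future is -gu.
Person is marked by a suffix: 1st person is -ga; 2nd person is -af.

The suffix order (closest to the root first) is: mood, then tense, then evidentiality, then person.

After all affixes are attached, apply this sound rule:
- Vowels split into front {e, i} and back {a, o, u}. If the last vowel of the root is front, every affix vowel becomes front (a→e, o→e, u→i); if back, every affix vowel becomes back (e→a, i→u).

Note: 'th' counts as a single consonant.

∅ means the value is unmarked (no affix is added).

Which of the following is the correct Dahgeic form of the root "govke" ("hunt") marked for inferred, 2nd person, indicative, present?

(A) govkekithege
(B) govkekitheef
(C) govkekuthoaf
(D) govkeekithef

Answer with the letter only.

Attach mood indicative -kuth → govkekuth.
tense = present: zero marking, form stays govkekuth.
Attach evidentiality inferred -o → govkekutho.
Attach person 2nd person -af → govkekuthoaf.
Apply vowel harmony: govkekuthoaf → govkekitheef.
So the correct form is govkekitheef, option (B).
(D) govkeekithef is wrong: it has the affixes in the wrong order.
(A) govkekithege is wrong: it uses 1st person instead of 2nd person for person.
(C) govkekuthoaf is wrong: it fails to apply the sound rule(s).

B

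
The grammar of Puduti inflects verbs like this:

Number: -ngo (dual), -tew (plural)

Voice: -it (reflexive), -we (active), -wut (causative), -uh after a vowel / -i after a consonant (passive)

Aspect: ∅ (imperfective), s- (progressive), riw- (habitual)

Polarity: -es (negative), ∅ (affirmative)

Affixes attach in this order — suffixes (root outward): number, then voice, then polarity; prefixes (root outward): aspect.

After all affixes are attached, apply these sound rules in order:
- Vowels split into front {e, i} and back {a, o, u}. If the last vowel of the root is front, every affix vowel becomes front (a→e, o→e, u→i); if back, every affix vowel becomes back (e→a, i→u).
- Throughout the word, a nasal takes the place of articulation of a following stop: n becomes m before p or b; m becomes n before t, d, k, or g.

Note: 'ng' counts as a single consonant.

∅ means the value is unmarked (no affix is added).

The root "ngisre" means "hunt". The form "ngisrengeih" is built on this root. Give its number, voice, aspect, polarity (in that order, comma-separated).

dual, passive, imperfective, affirmative

Segment: ngisre-ngo-uh.
number: -ngo → dual.
voice: -uh/i → passive.
aspect: ∅ → imperfective.
polarity: ∅ → affirmative.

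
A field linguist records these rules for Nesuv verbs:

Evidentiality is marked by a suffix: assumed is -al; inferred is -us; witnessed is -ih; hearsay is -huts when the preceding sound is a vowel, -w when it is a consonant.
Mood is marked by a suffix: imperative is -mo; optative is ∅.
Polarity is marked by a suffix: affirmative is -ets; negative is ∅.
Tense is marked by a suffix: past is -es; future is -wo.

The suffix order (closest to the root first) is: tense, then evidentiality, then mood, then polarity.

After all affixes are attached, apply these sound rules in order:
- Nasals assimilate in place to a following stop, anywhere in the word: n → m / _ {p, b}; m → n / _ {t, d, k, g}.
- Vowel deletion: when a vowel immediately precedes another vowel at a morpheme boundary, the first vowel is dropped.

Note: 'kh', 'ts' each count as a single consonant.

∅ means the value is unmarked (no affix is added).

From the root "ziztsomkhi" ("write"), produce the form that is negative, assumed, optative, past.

Attach tense past -es → ziztsomkhies.
Attach evidentiality assumed -al → ziztsomkhiesal.
mood = optative: zero marking, form stays ziztsomkhiesal.
polarity = negative: zero marking, form stays ziztsomkhiesal.
Nasal assimilation: no change.
Apply vowel deletion: ziztsomkhiesal → ziztsomkhesal.

ziztsomkhesal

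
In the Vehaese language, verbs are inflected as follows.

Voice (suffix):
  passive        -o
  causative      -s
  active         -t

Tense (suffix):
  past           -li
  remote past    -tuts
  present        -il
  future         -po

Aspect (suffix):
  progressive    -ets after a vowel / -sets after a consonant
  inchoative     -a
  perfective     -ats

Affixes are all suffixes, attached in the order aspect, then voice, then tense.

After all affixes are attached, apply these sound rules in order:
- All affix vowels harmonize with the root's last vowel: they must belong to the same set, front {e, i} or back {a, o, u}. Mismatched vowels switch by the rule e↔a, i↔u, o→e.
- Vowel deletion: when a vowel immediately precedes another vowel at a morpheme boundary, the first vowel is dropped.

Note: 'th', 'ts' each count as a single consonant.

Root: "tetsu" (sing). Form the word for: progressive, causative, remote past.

Attach aspect progressive -ets (after vowel 'u') → tetsuets.
Attach voice causative -s → tetsuetss.
Attach tense remote past -tuts → tetsuetsstuts.
Apply vowel harmony: tetsuetsstuts → tetsuatsstuts.
Apply vowel deletion: tetsuatsstuts → tetsatsstuts.

tetsatsstuts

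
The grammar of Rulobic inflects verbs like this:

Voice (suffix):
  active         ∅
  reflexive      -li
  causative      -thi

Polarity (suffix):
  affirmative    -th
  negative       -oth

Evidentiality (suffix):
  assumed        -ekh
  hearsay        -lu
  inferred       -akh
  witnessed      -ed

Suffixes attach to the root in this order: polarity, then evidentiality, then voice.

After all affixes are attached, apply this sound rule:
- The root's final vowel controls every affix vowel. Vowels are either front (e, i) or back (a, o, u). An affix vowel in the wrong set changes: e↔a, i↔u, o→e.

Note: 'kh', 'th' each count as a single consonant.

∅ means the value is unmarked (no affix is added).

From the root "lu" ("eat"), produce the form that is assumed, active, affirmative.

Attach polarity affirmative -th → luth.
Attach evidentiality assumed -ekh → luthekh.
voice = active: zero marking, form stays luthekh.
Apply vowel harmony: luthekh → luthakh.

luthakh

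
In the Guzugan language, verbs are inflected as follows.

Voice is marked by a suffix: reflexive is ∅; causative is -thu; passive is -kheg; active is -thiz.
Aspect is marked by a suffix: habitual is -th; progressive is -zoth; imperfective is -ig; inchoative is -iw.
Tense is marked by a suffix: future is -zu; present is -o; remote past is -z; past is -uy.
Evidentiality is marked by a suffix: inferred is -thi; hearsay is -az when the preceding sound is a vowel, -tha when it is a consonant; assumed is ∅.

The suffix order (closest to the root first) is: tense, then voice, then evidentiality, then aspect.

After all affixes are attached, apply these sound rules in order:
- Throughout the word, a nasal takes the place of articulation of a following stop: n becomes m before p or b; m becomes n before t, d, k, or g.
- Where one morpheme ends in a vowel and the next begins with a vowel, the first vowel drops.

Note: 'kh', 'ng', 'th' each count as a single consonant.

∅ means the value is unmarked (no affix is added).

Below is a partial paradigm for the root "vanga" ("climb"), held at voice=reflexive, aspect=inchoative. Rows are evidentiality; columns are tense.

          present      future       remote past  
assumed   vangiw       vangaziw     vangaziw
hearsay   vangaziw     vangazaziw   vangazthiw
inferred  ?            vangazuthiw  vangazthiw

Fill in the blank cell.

vangothiw

Attach tense present -o → vangao.
voice = reflexive: zero marking, form stays vangao.
Attach evidentiality inferred -thi → vangaothi.
Attach aspect inchoative -iw → vangaothiiw.
Nasal assimilation: no change.
Apply vowel deletion: vangaothiiw → vangothiw.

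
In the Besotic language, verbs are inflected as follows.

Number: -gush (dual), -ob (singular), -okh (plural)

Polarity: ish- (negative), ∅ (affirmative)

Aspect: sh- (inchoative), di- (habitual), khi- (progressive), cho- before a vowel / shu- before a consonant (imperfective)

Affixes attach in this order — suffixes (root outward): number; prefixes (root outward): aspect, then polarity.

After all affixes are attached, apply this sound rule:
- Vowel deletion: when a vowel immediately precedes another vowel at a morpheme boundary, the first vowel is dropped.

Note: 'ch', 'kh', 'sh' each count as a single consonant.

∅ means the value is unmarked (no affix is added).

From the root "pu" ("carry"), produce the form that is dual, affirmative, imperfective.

shupugush

Attach number dual -gush → pugush.
Attach aspect imperfective shu- (before consonant 'p') → shupugush.
polarity = affirmative: zero marking, form stays shupugush.
Vowel deletion: no change.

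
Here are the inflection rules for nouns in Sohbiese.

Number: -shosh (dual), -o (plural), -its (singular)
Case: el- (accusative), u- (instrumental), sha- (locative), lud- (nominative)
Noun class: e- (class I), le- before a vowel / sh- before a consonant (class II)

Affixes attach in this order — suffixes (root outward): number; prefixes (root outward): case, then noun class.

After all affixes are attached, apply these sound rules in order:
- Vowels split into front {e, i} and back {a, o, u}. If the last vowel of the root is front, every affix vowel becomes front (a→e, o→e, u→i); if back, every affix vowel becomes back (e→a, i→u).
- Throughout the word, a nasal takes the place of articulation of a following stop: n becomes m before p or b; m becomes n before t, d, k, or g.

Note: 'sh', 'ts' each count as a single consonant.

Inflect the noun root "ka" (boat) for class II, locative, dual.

shshakashosh

Attach case locative sha- → shaka.
Attach number dual -shosh → shakashosh.
Attach noun class class II sh- (before consonant 'sh') → shshakashosh.
Vowel harmony: no change.
Nasal assimilation: no change.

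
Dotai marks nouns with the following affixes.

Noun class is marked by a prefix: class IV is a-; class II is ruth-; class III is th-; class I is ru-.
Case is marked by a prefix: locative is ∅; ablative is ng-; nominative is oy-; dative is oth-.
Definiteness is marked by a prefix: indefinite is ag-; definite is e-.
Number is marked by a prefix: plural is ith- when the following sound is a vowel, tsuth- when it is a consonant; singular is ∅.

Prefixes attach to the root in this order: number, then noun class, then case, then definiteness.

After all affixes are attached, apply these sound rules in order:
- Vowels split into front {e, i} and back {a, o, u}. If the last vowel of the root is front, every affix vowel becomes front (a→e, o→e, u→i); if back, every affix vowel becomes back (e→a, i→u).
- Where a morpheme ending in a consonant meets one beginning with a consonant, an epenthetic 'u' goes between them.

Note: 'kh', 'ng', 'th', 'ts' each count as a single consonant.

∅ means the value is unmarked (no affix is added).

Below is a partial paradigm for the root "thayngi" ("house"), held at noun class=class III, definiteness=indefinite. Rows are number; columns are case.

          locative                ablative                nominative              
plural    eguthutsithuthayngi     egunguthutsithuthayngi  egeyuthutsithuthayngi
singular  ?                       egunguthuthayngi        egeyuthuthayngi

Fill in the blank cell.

number = singular: zero marking, form stays thayngi.
Attach noun class class III th- → ththayngi.
case = locative: zero marking, form stays ththayngi.
Attach definiteness indefinite ag- → agththayngi.
Apply vowel harmony: agththayngi → egththayngi.
Apply epenthesis: egththayngi → eguthuthayngi.

eguthuthayngi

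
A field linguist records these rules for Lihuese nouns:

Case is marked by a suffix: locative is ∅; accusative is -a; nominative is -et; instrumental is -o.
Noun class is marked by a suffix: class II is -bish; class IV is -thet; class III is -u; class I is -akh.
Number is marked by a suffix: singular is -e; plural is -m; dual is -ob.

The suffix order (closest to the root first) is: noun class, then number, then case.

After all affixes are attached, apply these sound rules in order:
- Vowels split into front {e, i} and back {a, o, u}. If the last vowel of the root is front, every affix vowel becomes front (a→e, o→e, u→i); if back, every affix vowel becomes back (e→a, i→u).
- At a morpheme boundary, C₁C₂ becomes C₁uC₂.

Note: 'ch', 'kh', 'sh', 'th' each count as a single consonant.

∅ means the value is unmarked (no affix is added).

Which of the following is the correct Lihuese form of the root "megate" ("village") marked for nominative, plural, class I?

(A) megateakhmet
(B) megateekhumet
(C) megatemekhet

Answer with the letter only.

B

Attach noun class class I -akh → megateakh.
Attach number plural -m → megateakhm.
Attach case nominative -et → megateakhmet.
Apply vowel harmony: megateakhmet → megateekhmet.
Apply epenthesis: megateekhmet → megateekhumet.
So the correct form is megateekhumet, option (B).
(C) megatemekhet is wrong: it has the affixes in the wrong order.
(A) megateakhmet is wrong: it fails to apply the sound rule(s).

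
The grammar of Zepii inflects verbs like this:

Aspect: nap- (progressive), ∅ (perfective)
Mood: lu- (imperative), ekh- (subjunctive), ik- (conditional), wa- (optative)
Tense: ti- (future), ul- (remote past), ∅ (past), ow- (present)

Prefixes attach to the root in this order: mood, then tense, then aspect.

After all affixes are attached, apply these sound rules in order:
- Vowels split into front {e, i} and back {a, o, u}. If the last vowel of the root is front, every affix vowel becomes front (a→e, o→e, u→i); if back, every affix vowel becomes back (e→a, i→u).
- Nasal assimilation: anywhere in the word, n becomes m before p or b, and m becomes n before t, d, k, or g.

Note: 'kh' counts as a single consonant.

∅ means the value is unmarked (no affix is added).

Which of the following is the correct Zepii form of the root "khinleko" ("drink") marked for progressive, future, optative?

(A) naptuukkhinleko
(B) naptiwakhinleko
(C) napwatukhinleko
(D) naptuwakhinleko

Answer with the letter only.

D

Attach mood optative wa- → wakhinleko.
Attach tense future ti- → tiwakhinleko.
Attach aspect progressive nap- → naptiwakhinleko.
Apply vowel harmony: naptiwakhinleko → naptuwakhinleko.
Nasal assimilation: no change.
So the correct form is naptuwakhinleko, option (D).
(B) naptiwakhinleko is wrong: it fails to apply the sound rule(s).
(A) naptuukkhinleko is wrong: it uses conditional instead of optative for mood.
(C) napwatukhinleko is wrong: it has the affixes in the wrong order.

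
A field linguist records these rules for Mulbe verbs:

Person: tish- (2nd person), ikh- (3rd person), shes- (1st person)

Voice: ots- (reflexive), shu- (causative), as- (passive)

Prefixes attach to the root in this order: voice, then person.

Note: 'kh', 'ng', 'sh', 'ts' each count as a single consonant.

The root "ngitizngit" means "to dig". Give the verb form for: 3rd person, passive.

Attach voice passive as- → asngitizngit.
Attach person 3rd person ikh- → ikhasngitizngit.

ikhasngitizngit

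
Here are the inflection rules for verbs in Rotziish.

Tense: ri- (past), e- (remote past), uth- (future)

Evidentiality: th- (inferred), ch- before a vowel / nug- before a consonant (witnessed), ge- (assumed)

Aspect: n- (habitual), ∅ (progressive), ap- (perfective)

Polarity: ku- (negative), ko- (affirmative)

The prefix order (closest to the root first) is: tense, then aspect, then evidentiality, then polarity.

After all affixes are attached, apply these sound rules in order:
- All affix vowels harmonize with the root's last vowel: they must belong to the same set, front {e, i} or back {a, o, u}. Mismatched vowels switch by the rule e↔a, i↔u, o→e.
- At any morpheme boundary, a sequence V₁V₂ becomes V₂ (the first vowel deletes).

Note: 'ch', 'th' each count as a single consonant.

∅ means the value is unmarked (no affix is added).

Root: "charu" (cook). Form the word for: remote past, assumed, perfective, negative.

Attach tense remote past e- → echaru.
Attach aspect perfective ap- → apecharu.
Attach evidentiality assumed ge- → geapecharu.
Attach polarity negative ku- → kugeapecharu.
Apply vowel harmony: kugeapecharu → kugaapacharu.
Apply vowel deletion: kugaapacharu → kugapacharu.

kugapacharu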